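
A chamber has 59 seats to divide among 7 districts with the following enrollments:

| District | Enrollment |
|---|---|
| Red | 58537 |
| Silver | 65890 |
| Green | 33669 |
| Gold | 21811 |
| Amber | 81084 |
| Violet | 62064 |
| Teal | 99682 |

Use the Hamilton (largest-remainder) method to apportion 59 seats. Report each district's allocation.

Red 8, Silver 9, Green 5, Gold 3, Amber 11, Violet 9, Teal 14

The standard divisor is 422737/59 ≈ 7165.034.
Standard quotas: Red 8.1698, Silver 9.1960, Green 4.6991, Gold 3.0441, Amber 11.3166, Violet 8.6621, Teal 13.9123.
Lower quotas: Red 8, Silver 9, Green 4, Gold 3, Amber 11, Violet 8, Teal 13 (sum 56, leaving 3 seats).
Remainders in descending order: Teal 0.9123, Green 0.6991, Violet 0.6621, Amber 0.3166, Silver 0.1960, Red 0.1698, Gold 0.0441.
Largest remainders: Teal, Green, Violet receive the extra seats.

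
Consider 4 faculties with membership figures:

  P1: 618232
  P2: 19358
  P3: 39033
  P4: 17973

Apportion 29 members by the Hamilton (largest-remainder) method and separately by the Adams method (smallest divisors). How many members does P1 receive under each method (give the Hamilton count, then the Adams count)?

26 and 25

Hamilton: P1 26, P2 1, P3 1, P4 1.
Adams: P1 25, P2 1, P3 2, P4 1.
P1 gets 26 under Hamilton and 25 under Adams.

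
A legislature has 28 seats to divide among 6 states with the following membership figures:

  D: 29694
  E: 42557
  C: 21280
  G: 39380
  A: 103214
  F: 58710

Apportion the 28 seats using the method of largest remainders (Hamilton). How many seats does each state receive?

Standard divisor: 294835 ÷ 28 ≈ 10529.821.
Standard quotas: D 2.8200, E 4.0416, C 2.0209, G 3.7399, A 9.8021, F 5.5756.
Lower quotas: D 2, E 4, C 2, G 3, A 9, F 5 (sum 25, leaving 3 seats).
Remainders in descending order: D 0.8200, A 0.8021, G 0.7399, F 0.5756, E 0.0416, C 0.0209.
The surplus seats go to D, A, G.

D 3; E 4; C 2; G 4; A 10; F 5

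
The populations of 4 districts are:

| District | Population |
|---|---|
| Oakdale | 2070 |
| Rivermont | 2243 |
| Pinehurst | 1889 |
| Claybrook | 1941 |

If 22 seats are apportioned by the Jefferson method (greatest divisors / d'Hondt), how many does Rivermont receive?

Standard divisor 8143/22 ≈ 370.136; standard quotas: Oakdale 5.593, Rivermont 6.060, Pinehurst 5.104, Claybrook 5.244.
Rounding down gives 5, 6, 5, 5 = 21 seats, so the divisor must be adjusted.
With modified divisor 330: modified quotas Oakdale 6.273, Rivermont 6.797, Pinehurst 5.724, Claybrook 5.882.
Rounding down: Oakdale 6, Rivermont 6, Pinehurst 5, Claybrook 5 (total 22).
Rivermont receives 6.

6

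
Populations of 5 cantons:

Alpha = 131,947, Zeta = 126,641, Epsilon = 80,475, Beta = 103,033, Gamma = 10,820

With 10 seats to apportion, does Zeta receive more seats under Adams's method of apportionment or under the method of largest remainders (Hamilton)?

Adams: Alpha 3, Zeta 2, Epsilon 2, Beta 2, Gamma 1.
Hamilton: Alpha 3, Zeta 3, Epsilon 2, Beta 2, Gamma 0.
Zeta gets 2 under Adams and 3 under Hamilton.

Hamilton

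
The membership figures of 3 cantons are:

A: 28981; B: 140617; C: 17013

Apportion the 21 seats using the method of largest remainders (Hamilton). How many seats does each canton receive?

Standard divisor: 186611 ÷ 21 ≈ 8886.238.
Standard quotas: A 3.2613, B 15.8241, C 1.9145.
Lower quotas: A 3, B 15, C 1 (sum 19, leaving 2 seats).
Remainders in descending order: C 0.9145, B 0.8241, A 0.2613.
The surplus seats go to C, B.

A=3, B=16, C=2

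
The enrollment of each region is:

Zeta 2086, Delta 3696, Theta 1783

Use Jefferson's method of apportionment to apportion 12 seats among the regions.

Standard divisor 7565/12 ≈ 630.417; standard quotas: Zeta 3.309, Delta 5.863, Theta 2.828.
Rounding down gives 3, 5, 2 = 10 seats, so the divisor must be adjusted.
With modified divisor 560: modified quotas Zeta 3.725, Delta 6.600, Theta 3.184.
Rounding down: Zeta 3, Delta 6, Theta 3 (total 12).

Zeta=3; Delta=6; Theta=3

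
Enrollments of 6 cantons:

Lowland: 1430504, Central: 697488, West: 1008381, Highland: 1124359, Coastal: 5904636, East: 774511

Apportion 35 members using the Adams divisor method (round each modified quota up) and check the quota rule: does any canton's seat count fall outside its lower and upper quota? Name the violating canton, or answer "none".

Standard quotas: Lowland 4.577, Central 2.231, West 3.226, Highland 3.597, Coastal 18.891, East 2.478.
Adams allocation: Lowland 5, Central 3, West 3, Highland 4, Coastal 17, East 3.
Coastal has quota 18.891 (lower 18, upper 19) but receives 17 — outside the quota interval.

Coastal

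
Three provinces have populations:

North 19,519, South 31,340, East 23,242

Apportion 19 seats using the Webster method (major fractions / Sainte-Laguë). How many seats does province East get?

Standard divisor 74101/19 ≈ 3900.053; standard quotas: North 5.005, South 8.036, East 5.959.
Rounding to the nearest integer gives North 5, South 8, East 6 — total 19, matching the house size, so no adjustment is needed.
East receives 6.

6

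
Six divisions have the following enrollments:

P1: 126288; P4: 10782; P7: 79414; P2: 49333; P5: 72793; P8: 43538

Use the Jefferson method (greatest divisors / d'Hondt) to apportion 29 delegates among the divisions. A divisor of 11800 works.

P1: 10, P4: 0, P7: 6, P2: 4, P5: 6, P8: 3

With modified divisor 11800: modified quotas P1 10.702, P4 0.914, P7 6.730, P2 4.181, P5 6.169, P8 3.690.
Rounding down: P1 10, P4 0, P7 6, P2 4, P5 6, P8 3 (total 29).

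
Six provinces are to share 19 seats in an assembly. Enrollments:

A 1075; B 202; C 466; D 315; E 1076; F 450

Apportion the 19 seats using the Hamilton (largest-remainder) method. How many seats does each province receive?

A 6; B 1; C 2; D 2; E 6; F 2

The standard divisor is 3584/19 ≈ 188.632.
Standard quotas: A 5.699, B 1.071, C 2.470, D 1.670, E 5.704, F 2.386.
Lower quotas: A 5, B 1, C 2, D 1, E 5, F 2 (sum 16, leaving 3 seats).
Remainders in descending order: E 0.704, A 0.699, D 0.670, C 0.470, F 0.386, B 0.071.
The surplus seats go to E, A, D.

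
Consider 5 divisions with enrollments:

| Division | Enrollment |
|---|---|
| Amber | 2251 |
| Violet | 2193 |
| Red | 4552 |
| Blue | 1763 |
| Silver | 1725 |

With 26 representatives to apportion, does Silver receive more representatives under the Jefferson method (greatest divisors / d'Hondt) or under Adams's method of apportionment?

Jefferson: Amber 5, Violet 4, Red 10, Blue 4, Silver 3.
Adams: Amber 5, Violet 4, Red 9, Blue 4, Silver 4.
Silver gets 3 under Jefferson and 4 under Adams.

Adams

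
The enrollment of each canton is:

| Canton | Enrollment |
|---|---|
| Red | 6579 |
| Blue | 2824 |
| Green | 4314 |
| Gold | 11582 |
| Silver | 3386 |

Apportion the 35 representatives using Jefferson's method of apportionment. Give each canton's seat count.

Standard divisor 28685/35 ≈ 819.571; standard quotas: Red 8.027, Blue 3.446, Green 5.264, Gold 14.132, Silver 4.131.
Rounding down gives 8, 3, 5, 14, 4 = 34 seats, so the divisor must be adjusted.
With modified divisor 750: modified quotas Red 8.772, Blue 3.765, Green 5.752, Gold 15.443, Silver 4.515.
Rounding down: Red 8, Blue 3, Green 5, Gold 15, Silver 4 (total 35).

Red 8; Blue 3; Green 5; Gold 15; Silver 4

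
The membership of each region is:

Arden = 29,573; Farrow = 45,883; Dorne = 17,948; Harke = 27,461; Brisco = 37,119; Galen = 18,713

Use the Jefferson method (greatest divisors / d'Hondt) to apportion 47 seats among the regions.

Standard divisor 176697/47 ≈ 3759.511; standard quotas: Arden 7.866, Farrow 12.205, Dorne 4.774, Harke 7.304, Brisco 9.873, Galen 4.978.
Rounding down gives 7, 12, 4, 7, 9, 4 = 43 seats, so the divisor must be adjusted.
With modified divisor 3560: modified quotas Arden 8.307, Farrow 12.888, Dorne 5.042, Harke 7.714, Brisco 10.427, Galen 5.256.
Rounding down: Arden 8, Farrow 12, Dorne 5, Harke 7, Brisco 10, Galen 5 (total 47).

Arden: 8, Farrow: 12, Dorne: 5, Harke: 7, Brisco: 10, Galen: 5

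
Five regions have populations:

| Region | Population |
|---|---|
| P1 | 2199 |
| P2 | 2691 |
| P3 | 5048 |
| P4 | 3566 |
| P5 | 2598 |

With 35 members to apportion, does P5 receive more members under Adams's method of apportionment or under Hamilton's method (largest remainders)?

Adams

Adams: P1 5, P2 6, P3 10, P4 8, P5 6.
Hamilton: P1 5, P2 6, P3 11, P4 8, P5 5.
P5 gets 6 under Adams and 5 under Hamilton.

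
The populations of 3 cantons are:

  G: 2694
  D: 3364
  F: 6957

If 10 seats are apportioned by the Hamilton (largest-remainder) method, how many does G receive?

2

The standard divisor is 13015/10 ≈ 1301.5.
Standard quotas: G 2.0699, D 2.5847, F 5.3454.
Lower quotas: G 2, D 2, F 5 (sum 9, leaving 1 seat).
Remainders in descending order: D 0.5847, F 0.3454, G 0.0699.
The surplus seat goes to D.
G receives 2.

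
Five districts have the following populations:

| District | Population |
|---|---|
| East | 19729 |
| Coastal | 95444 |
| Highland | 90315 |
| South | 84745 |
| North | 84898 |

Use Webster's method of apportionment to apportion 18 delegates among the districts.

East=1; Coastal=5; Highland=4; South=4; North=4

Standard divisor 375131/18 ≈ 20840.611; standard quotas: East 0.947, Coastal 4.580, Highland 4.334, South 4.066, North 4.074.
Rounding to the nearest integer gives East 1, Coastal 5, Highland 4, South 4, North 4 — total 18, matching the house size, so no adjustment is needed.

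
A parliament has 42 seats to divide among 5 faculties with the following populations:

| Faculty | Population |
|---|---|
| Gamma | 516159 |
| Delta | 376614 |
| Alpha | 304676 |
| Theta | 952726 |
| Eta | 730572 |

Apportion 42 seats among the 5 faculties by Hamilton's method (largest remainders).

Gamma 8; Delta 5; Alpha 4; Theta 14; Eta 11

The standard divisor is 2880747/42 ≈ 68589.214.
Standard quotas: Gamma 7.5254, Delta 5.4909, Alpha 4.4420, Theta 13.8903, Eta 10.6514.
Lower quotas: Gamma 7, Delta 5, Alpha 4, Theta 13, Eta 10 (sum 39, leaving 3 seats).
Remainders in descending order: Theta 0.8903, Eta 0.6514, Gamma 0.5254, Delta 0.4909, Alpha 0.4420.
Largest remainders: Theta, Eta, Gamma receive the extra seats.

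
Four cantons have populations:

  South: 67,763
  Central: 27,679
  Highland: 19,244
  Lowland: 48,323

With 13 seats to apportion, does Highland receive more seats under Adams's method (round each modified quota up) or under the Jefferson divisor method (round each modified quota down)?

Adams

Adams: South 5, Central 2, Highland 2, Lowland 4.
Jefferson: South 6, Central 2, Highland 1, Lowland 4.
Highland gets 2 under Adams and 1 under Jefferson.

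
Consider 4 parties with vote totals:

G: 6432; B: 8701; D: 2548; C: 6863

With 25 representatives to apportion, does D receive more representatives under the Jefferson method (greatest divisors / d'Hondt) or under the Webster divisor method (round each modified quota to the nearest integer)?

Webster

Jefferson: G 7, B 9, D 2, C 7.
Webster: G 6, B 9, D 3, C 7.
D gets 2 under Jefferson and 3 under Webster.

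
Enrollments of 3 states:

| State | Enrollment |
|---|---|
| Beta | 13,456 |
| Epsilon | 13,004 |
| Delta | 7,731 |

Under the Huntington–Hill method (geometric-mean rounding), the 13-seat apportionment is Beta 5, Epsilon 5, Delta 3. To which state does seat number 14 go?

Beta

Priority for the next seat is population ÷ (√(s·(s+1))).
Priorities: Beta 2456.718, Epsilon 2374.195, Delta 2231.747.
Highest priority: Beta.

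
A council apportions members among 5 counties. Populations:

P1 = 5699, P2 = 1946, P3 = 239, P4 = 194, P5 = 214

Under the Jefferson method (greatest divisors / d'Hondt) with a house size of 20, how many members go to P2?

Standard divisor 8292/20 ≈ 414.6; standard quotas: P1 13.746, P2 4.694, P3 0.576, P4 0.468, P5 0.516.
Rounding down gives 13, 4, 0, 0, 0 = 17 seats, so the divisor must be adjusted.
With modified divisor 370: modified quotas P1 15.403, P2 5.259, P3 0.646, P4 0.524, P5 0.578.
Rounding down: P1 15, P2 5, P3 0, P4 0, P5 0 (total 20).
P2 receives 5.

5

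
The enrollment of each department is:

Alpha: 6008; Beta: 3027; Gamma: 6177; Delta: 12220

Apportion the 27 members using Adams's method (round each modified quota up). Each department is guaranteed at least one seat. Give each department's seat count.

Standard divisor 27432/27 ≈ 1016; standard quotas: Alpha 5.913, Beta 2.979, Gamma 6.080, Delta 12.028.
Rounding up gives 6, 3, 7, 13 = 29 seats, so the divisor must be adjusted.
With modified divisor 1100: modified quotas Alpha 5.462, Beta 2.752, Gamma 5.615, Delta 11.109.
Rounding up: Alpha 6, Beta 3, Gamma 6, Delta 12 (total 27).

Alpha=6, Beta=3, Gamma=6, Delta=12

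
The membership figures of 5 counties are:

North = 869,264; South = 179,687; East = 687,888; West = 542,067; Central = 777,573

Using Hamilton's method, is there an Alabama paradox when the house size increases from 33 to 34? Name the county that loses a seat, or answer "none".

At 33 seats: North 9, South 2, East 8, West 6, Central 8.
At 34 seats: North 10, South 2, East 8, West 6, Central 8.
No county's allocation decreased.

none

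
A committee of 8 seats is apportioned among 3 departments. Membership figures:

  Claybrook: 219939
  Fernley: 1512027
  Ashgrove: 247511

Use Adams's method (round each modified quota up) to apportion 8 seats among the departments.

Standard divisor 1979477/8 ≈ 247434.625; standard quotas: Claybrook 0.889, Fernley 6.111, Ashgrove 1.000.
Rounding up gives 1, 7, 2 = 10 seats, so the divisor must be adjusted.
With modified divisor 277200: modified quotas Claybrook 0.793, Fernley 5.455, Ashgrove 0.893.
Rounding up: Claybrook 1, Fernley 6, Ashgrove 1 (total 8).

Claybrook 1, Fernley 6, Ashgrove 1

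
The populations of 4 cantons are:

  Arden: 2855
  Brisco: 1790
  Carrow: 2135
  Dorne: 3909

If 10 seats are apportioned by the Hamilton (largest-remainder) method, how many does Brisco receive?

Total 10689; standard divisor 10689/10 ≈ 1068.9.
Standard quotas: Arden 2.671, Brisco 1.675, Carrow 1.997, Dorne 3.657.
Lower quotas: Arden 2, Brisco 1, Carrow 1, Dorne 3 (sum 7, leaving 3 seats).
Remainders in descending order: Carrow 0.997, Brisco 0.675, Arden 0.671, Dorne 0.657.
The surplus seats go to Carrow, Brisco, Arden.
Brisco receives 2.

2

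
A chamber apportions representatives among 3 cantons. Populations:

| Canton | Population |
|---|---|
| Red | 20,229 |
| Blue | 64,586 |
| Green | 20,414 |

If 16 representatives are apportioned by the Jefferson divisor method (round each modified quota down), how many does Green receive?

Standard divisor 105229/16 ≈ 6576.812; standard quotas: Red 3.076, Blue 9.820, Green 3.104.
Rounding down gives 3, 9, 3 = 15 seats, so the divisor must be adjusted.
With modified divisor 6200: modified quotas Red 3.263, Blue 10.417, Green 3.293.
Rounding down: Red 3, Blue 10, Green 3 (total 16).
Green receives 3.

3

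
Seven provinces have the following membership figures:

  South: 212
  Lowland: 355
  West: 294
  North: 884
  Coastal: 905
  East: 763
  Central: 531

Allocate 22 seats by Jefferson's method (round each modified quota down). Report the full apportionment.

Standard divisor 3944/22 ≈ 179.273; standard quotas: South 1.183, Lowland 1.980, West 1.640, North 4.931, Coastal 5.048, East 4.256, Central 2.962.
Rounding down gives 1, 1, 1, 4, 5, 4, 2 = 18 seats, so the divisor must be adjusted.
With modified divisor 151.7: modified quotas South 1.397, Lowland 2.340, West 1.938, North 5.827, Coastal 5.966, East 5.030, Central 3.500.
Rounding down: South 1, Lowland 2, West 1, North 5, Coastal 5, East 5, Central 3 (total 22).

South: 1; Lowland: 2; West: 1; North: 5; Coastal: 5; East: 5; Central: 3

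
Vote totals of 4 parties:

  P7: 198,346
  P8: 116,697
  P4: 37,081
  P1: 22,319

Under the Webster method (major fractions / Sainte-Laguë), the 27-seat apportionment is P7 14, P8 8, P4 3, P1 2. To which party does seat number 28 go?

P8

Priority for the next seat is population ÷ (current seats + 0.5).
Priorities: P7 13679.034, P8 13729.059, P4 10594.571, P1 8927.600.
Highest priority: P8.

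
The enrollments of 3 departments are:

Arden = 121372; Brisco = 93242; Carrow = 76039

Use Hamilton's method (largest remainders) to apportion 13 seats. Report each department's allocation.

Standard divisor: 290653 ÷ 13 ≈ 22357.923.
Standard quotas: Arden 5.4286, Brisco 4.1704, Carrow 3.4010.
Lower quotas: Arden 5, Brisco 4, Carrow 3 (sum 12, leaving 1 seat).
Remainders in descending order: Arden 0.4286, Carrow 0.4010, Brisco 0.1704.
The surplus seat goes to Arden.

Arden 6, Brisco 4, Carrow 3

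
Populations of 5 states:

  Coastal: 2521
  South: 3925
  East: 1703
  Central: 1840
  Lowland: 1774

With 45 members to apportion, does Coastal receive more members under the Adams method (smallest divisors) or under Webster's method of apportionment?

Adams: Coastal 9, South 15, East 7, Central 7, Lowland 7.
Webster: Coastal 10, South 15, East 6, Central 7, Lowland 7.
Coastal gets 9 under Adams and 10 under Webster.

Webster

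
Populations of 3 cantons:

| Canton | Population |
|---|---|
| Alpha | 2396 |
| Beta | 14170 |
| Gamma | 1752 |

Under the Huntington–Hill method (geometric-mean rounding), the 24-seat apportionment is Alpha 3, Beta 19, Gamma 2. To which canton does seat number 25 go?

Beta

Priority for the next seat is population ÷ (√(s·(s+1))).
Priorities: Alpha 691.666, Beta 726.906, Gamma 715.251.
Highest priority: Beta.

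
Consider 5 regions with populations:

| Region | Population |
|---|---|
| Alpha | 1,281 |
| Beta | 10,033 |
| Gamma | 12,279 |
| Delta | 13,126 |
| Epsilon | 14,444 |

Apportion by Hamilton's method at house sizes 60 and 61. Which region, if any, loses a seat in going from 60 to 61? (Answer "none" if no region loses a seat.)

Alpha

At 60 seats: Alpha 2, Beta 12, Gamma 14, Delta 15, Epsilon 17.
At 61 seats: Alpha 1, Beta 12, Gamma 15, Delta 16, Epsilon 17.
Alpha drops from 2 to 1.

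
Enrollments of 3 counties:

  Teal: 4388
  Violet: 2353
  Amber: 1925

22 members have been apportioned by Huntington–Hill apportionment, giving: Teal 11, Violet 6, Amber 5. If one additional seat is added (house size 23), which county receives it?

Priority for the next seat is population ÷ (√(s·(s+1))).
Priorities: Teal 381.926, Violet 363.076, Amber 351.455.
Highest priority: Teal.

Teal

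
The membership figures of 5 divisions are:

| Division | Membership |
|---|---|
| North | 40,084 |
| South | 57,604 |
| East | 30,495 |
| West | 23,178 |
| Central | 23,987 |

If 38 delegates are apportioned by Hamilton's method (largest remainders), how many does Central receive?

5

Standard divisor: 175348 ÷ 38 ≈ 4614.421.
Standard quotas: North 8.6867, South 12.4835, East 6.6086, West 5.0229, Central 5.1983.
Lower quotas: North 8, South 12, East 6, West 5, Central 5 (sum 36, leaving 2 seats).
Remainders in descending order: North 0.6867, East 0.6086, South 0.4835, Central 0.1983, West 0.0229.
The surplus seats go to North, East.
Central receives 5.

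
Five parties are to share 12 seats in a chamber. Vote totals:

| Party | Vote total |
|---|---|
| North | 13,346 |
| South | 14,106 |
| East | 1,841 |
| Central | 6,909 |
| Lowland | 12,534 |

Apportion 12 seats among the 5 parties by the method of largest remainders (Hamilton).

The standard divisor is 48736/12 ≈ 4061.333.
Standard quotas: North 3.2861, South 3.4732, East 0.4533, Central 1.7012, Lowland 3.0862.
Lower quotas: North 3, South 3, East 0, Central 1, Lowland 3 (sum 10, leaving 2 seats).
Remainders in descending order: Central 0.7012, South 0.4732, East 0.4533, North 0.2861, Lowland 0.0862.
The surplus seats go to Central, South.

North: 3, South: 4, East: 0, Central: 2, Lowland: 3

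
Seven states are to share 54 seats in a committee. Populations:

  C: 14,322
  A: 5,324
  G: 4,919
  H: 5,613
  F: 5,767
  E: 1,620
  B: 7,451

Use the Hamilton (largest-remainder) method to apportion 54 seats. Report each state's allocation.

Total 45016; standard divisor 45016/54 ≈ 833.63.
Standard quotas: C 17.1803, A 6.3865, G 5.9007, H 6.7332, F 6.9179, E 1.9433, B 8.9380.
Lower quotas: C 17, A 6, G 5, H 6, F 6, E 1, B 8 (sum 49, leaving 5 seats).
Remainders in descending order: E 0.9433, B 0.9380, F 0.9179, G 0.9007, H 0.7332, A 0.3865, C 0.1803.
The surplus seats go to E, B, F, G, H.

C=17, A=6, G=6, H=7, F=7, E=2, B=9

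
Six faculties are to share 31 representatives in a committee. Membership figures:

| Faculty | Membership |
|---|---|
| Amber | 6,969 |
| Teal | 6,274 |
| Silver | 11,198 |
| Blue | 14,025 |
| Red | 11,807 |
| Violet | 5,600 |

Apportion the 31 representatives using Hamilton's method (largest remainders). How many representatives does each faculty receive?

Amber: 4, Teal: 3, Silver: 6, Blue: 8, Red: 7, Violet: 3

Total 55873; standard divisor 55873/31 ≈ 1802.355.
Standard quotas: Amber 3.8666, Teal 3.4810, Silver 6.2130, Blue 7.7815, Red 6.5509, Violet 3.1070.
Lower quotas: Amber 3, Teal 3, Silver 6, Blue 7, Red 6, Violet 3 (sum 28, leaving 3 seats).
Remainders in descending order: Amber 0.8666, Blue 0.7815, Red 0.5509, Teal 0.4810, Silver 0.2130, Violet 0.1070.
Largest remainders: Amber, Blue, Red receive the extra seats.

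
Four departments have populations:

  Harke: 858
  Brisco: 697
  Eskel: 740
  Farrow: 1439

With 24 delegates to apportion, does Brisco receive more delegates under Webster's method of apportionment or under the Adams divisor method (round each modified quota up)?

Adams

Webster: Harke 6, Brisco 4, Eskel 5, Farrow 9.
Adams: Harke 5, Brisco 5, Eskel 5, Farrow 9.
Brisco gets 4 under Webster and 5 under Adams.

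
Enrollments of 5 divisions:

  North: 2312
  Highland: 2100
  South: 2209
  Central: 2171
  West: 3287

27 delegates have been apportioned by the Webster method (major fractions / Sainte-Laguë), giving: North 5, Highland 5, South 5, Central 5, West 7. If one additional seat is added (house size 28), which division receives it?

Priority for the next seat is population ÷ (current seats + 0.5).
Priorities: North 420.364, Highland 381.818, South 401.636, Central 394.727, West 438.267.
Highest priority: West.

West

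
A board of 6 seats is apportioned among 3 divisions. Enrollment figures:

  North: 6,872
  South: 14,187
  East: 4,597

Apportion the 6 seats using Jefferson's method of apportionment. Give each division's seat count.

Standard divisor 25656/6 ≈ 4276; standard quotas: North 1.607, South 3.318, East 1.075.
Rounding down gives 1, 3, 1 = 5 seats, so the divisor must be adjusted.
With modified divisor 3500: modified quotas North 1.963, South 4.053, East 1.313.
Rounding down: North 1, South 4, East 1 (total 6).

North=1, South=4, East=1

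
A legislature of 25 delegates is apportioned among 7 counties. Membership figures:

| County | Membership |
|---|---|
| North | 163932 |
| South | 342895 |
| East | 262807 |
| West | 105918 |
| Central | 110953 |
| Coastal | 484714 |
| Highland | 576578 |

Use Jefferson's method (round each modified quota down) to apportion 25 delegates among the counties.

Standard divisor 2047797/25 ≈ 81911.88; standard quotas: North 2.001, South 4.186, East 3.208, West 1.293, Central 1.355, Coastal 5.918, Highland 7.039.
Rounding down gives 2, 4, 3, 1, 1, 5, 7 = 23 seats, so the divisor must be adjusted.
With modified divisor 70700: modified quotas North 2.319, South 4.850, East 3.717, West 1.498, Central 1.569, Coastal 6.856, Highland 8.155.
Rounding down: North 2, South 4, East 3, West 1, Central 1, Coastal 6, Highland 8 (total 25).

North 2; South 4; East 3; West 1; Central 1; Coastal 6; Highland 8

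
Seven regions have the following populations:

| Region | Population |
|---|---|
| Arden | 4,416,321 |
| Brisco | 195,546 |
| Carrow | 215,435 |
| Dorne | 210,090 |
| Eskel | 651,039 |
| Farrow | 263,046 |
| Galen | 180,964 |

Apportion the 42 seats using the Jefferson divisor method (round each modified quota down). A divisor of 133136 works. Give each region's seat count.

Arden=33; Brisco=1; Carrow=1; Dorne=1; Eskel=4; Farrow=1; Galen=1

With modified divisor 133136: modified quotas Arden 33.171, Brisco 1.469, Carrow 1.618, Dorne 1.578, Eskel 4.890, Farrow 1.976, Galen 1.359.
Rounding down: Arden 33, Brisco 1, Carrow 1, Dorne 1, Eskel 4, Farrow 1, Galen 1 (total 42).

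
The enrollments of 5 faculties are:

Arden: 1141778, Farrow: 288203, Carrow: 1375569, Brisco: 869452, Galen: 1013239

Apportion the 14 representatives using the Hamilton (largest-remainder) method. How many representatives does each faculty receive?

The standard divisor is 4688241/14 ≈ 334874.357.
Standard quotas: Arden 3.4096, Farrow 0.8606, Carrow 4.1077, Brisco 2.5964, Galen 3.0257.
Lower quotas: Arden 3, Farrow 0, Carrow 4, Brisco 2, Galen 3 (sum 12, leaving 2 seats).
Remainders in descending order: Farrow 0.8606, Brisco 0.5964, Arden 0.4096, Carrow 0.1077, Galen 0.0257.
Largest remainders: Farrow, Brisco receive the extra seats.

Arden 3, Farrow 1, Carrow 4, Brisco 3, Galen 3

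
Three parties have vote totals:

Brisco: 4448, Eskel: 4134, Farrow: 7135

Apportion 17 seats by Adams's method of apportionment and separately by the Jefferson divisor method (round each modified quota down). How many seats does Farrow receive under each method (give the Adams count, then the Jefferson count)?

7 and 8

Adams: Brisco 5, Eskel 5, Farrow 7.
Jefferson: Brisco 5, Eskel 4, Farrow 8.
Farrow gets 7 under Adams and 8 under Jefferson.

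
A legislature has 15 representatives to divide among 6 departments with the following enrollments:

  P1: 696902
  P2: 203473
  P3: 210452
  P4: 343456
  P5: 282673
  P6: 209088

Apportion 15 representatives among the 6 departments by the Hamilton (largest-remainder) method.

P1=5; P2=1; P3=2; P4=3; P5=2; P6=2

Total 1946044; standard divisor 1946044/15 ≈ 129736.267.
Standard quotas: P1 5.3717, P2 1.5684, P3 1.6222, P4 2.6473, P5 2.1788, P6 1.6116.
Lower quotas: P1 5, P2 1, P3 1, P4 2, P5 2, P6 1 (sum 12, leaving 3 seats).
Remainders in descending order: P4 0.6473, P3 0.6222, P6 0.6116, P2 0.5684, P1 0.3717, P5 0.1788.
The surplus seats go to P4, P3, P6.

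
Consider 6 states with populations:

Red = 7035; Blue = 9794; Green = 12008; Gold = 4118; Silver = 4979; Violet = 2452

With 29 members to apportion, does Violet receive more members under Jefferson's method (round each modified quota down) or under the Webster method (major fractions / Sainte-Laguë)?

Webster

Jefferson: Red 5, Blue 7, Green 9, Gold 3, Silver 4, Violet 1.
Webster: Red 5, Blue 7, Green 8, Gold 3, Silver 4, Violet 2.
Violet gets 1 under Jefferson and 2 under Webster.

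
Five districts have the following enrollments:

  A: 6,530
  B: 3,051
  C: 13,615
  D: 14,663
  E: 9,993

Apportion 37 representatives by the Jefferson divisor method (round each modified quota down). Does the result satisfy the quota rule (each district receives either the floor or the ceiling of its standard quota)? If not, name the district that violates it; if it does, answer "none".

none

Standard quotas: A 5.049, B 2.359, C 10.527, D 11.338, E 7.727.
Jefferson allocation: A 5, B 2, C 11, D 11, E 8.
Every allocation lies between the lower and upper quota.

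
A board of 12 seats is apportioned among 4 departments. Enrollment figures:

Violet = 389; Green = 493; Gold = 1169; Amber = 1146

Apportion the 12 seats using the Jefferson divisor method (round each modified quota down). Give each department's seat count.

Standard divisor 3197/12 ≈ 266.417; standard quotas: Violet 1.460, Green 1.850, Gold 4.388, Amber 4.302.
Rounding down gives 1, 1, 4, 4 = 10 seats, so the divisor must be adjusted.
With modified divisor 232: modified quotas Violet 1.677, Green 2.125, Gold 5.039, Amber 4.940.
Rounding down: Violet 1, Green 2, Gold 5, Amber 4 (total 12).

Violet 1, Green 2, Gold 5, Amber 4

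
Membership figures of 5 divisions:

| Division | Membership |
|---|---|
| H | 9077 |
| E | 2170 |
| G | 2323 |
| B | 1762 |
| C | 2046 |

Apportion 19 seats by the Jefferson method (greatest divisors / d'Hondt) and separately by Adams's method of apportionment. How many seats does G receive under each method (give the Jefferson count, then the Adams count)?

2 and 3

Jefferson: H 11, E 2, G 2, B 2, C 2.
Adams: H 9, E 3, G 3, B 2, C 2.
G gets 2 under Jefferson and 3 under Adams.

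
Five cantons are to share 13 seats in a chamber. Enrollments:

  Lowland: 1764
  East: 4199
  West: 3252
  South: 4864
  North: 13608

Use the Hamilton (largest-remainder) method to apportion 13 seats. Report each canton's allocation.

Total 27687; standard divisor 27687/13 ≈ 2129.769.
Standard quotas: Lowland 0.8283, East 1.9716, West 1.5269, South 2.2838, North 6.3894.
Lower quotas: Lowland 0, East 1, West 1, South 2, North 6 (sum 10, leaving 3 seats).
Remainders in descending order: East 0.9716, Lowland 0.8283, West 0.5269, North 0.3894, South 0.2838.
The surplus seats go to East, Lowland, West.

Lowland 1, East 2, West 2, South 2, North 6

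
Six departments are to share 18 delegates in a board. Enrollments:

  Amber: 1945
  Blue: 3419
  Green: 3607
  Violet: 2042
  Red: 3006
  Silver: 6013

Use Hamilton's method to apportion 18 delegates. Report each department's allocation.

Amber=2, Blue=3, Green=3, Violet=2, Red=3, Silver=5

Standard divisor: 20032 ÷ 18 ≈ 1112.889.
Standard quotas: Amber 1.7477, Blue 3.0722, Green 3.2411, Violet 1.8349, Red 2.7011, Silver 5.4031.
Lower quotas: Amber 1, Blue 3, Green 3, Violet 1, Red 2, Silver 5 (sum 15, leaving 3 seats).
Remainders in descending order: Violet 0.8349, Amber 0.7477, Red 0.7011, Silver 0.4031, Green 0.2411, Blue 0.0722.
The surplus seats go to Violet, Amber, Red.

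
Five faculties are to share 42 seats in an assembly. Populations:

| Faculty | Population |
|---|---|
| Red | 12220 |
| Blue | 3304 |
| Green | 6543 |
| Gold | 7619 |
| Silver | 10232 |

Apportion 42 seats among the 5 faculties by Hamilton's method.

Standard divisor: 39918 ÷ 42 ≈ 950.429.
Standard quotas: Red 12.8574, Blue 3.4763, Green 6.8843, Gold 8.0164, Silver 10.7657.
Lower quotas: Red 12, Blue 3, Green 6, Gold 8, Silver 10 (sum 39, leaving 3 seats).
Remainders in descending order: Green 0.8843, Red 0.8574, Silver 0.7657, Blue 0.4763, Gold 0.0164.
Largest remainders: Green, Red, Silver receive the extra seats.

Red 13, Blue 3, Green 7, Gold 8, Silver 11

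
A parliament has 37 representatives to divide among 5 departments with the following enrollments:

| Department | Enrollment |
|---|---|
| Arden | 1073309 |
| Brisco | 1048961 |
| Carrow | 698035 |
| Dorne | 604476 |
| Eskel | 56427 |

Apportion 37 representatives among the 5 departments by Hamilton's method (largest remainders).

The standard divisor is 3481208/37 ≈ 94086.703.
Standard quotas: Arden 11.4077, Brisco 11.1489, Carrow 7.4191, Dorne 6.4247, Eskel 0.5997.
Lower quotas: Arden 11, Brisco 11, Carrow 7, Dorne 6, Eskel 0 (sum 35, leaving 2 seats).
Remainders in descending order: Eskel 0.5997, Dorne 0.4247, Carrow 0.4191, Arden 0.4077, Brisco 0.1489.
The surplus seats go to Eskel, Dorne.

Arden 11, Brisco 11, Carrow 7, Dorne 7, Eskel 1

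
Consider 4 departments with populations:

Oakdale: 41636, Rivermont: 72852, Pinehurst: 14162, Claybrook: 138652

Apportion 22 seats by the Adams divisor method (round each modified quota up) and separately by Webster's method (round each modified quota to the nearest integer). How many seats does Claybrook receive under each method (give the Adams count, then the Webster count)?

10 and 12

Adams: Oakdale 4, Rivermont 6, Pinehurst 2, Claybrook 10.
Webster: Oakdale 3, Rivermont 6, Pinehurst 1, Claybrook 12.
Claybrook gets 10 under Adams and 12 under Webster.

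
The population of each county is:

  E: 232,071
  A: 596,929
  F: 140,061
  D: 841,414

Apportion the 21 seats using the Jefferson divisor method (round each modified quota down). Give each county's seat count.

Standard divisor 1810475/21 ≈ 86213.095; standard quotas: E 2.692, A 6.924, F 1.625, D 9.760.
Rounding down gives 2, 6, 1, 9 = 18 seats, so the divisor must be adjusted.
With modified divisor 76751.6: modified quotas E 3.024, A 7.777, F 1.825, D 10.963.
Rounding down: E 3, A 7, F 1, D 10 (total 21).

E=3, A=7, F=1, D=10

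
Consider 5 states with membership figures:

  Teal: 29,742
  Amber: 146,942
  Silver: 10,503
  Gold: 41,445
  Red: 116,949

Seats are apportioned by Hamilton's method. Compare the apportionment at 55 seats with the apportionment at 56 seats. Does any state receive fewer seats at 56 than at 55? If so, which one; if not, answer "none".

At 55 seats: Teal 5, Amber 23, Silver 2, Gold 6, Red 19.
At 56 seats: Teal 5, Amber 24, Silver 1, Gold 7, Red 19.
Silver drops from 2 to 1.

Silver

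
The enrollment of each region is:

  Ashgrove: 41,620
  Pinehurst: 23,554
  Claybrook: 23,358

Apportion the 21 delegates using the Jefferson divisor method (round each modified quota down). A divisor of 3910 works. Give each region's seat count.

With modified divisor 3910: modified quotas Ashgrove 10.645, Pinehurst 6.024, Claybrook 5.974.
Rounding down: Ashgrove 10, Pinehurst 6, Claybrook 5 (total 21).

Ashgrove=10, Pinehurst=6, Claybrook=5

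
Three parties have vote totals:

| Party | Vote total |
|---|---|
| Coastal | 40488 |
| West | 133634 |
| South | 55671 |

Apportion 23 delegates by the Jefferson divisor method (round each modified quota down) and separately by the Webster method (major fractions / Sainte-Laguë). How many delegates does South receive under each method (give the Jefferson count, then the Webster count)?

5 and 6

Jefferson: Coastal 4, West 14, South 5.
Webster: Coastal 4, West 13, South 6.
South gets 5 under Jefferson and 6 under Webster.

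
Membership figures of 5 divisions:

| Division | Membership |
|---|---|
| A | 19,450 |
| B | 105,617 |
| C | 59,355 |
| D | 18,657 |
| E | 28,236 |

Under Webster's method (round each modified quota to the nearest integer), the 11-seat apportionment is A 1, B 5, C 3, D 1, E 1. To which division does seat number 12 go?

B

Priority for the next seat is population ÷ (current seats + 0.5).
Priorities: A 12966.667, B 19203.091, C 16958.571, D 12438.000, E 18824.000.
Highest priority: B.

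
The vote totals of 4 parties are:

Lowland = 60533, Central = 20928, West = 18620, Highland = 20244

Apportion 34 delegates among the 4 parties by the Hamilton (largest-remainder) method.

Total 120325; standard divisor 120325/34 ≈ 3538.971.
Standard quotas: Lowland 17.1047, Central 5.9136, West 5.2614, Highland 5.7203.
Lower quotas: Lowland 17, Central 5, West 5, Highland 5 (sum 32, leaving 2 seats).
Remainders in descending order: Central 0.9136, Highland 0.7203, West 0.2614, Lowland 0.1047.
The surplus seats go to Central, Highland.

Lowland 17, Central 6, West 5, Highland 6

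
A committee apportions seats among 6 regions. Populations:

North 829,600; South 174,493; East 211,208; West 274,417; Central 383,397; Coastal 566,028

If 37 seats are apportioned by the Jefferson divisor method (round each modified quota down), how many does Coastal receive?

9

Standard divisor 2439143/37 ≈ 65922.784; standard quotas: North 12.584, South 2.647, East 3.204, West 4.163, Central 5.816, Coastal 8.586.
Rounding down gives 12, 2, 3, 4, 5, 8 = 34 seats, so the divisor must be adjusted.
With modified divisor 61100: modified quotas North 13.578, South 2.856, East 3.457, West 4.491, Central 6.275, Coastal 9.264.
Rounding down: North 13, South 2, East 3, West 4, Central 6, Coastal 9 (total 37).
Coastal receives 9.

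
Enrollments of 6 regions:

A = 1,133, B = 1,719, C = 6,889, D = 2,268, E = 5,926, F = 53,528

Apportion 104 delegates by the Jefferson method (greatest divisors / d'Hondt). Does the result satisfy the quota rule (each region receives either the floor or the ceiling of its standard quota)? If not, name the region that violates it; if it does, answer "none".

Standard quotas: A 1.649, B 2.502, C 10.026, D 3.301, E 8.624, F 77.899.
Jefferson allocation: A 1, B 2, C 10, D 3, E 8, F 80.
F has quota 77.899 (lower 77, upper 78) but receives 80 — outside the quota interval.

F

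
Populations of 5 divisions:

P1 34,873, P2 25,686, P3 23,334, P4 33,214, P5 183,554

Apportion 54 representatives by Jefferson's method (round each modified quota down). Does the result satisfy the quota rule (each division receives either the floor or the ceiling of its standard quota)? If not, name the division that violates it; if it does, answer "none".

P5

Standard quotas: P1 6.263, P2 4.613, P3 4.191, P4 5.965, P5 32.967.
Jefferson allocation: P1 6, P2 4, P3 4, P4 6, P5 34.
P5 has quota 32.967 (lower 32, upper 33) but receives 34 — outside the quota interval.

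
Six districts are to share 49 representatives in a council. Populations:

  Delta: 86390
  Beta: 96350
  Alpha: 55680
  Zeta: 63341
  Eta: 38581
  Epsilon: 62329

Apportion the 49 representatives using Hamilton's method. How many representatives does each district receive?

Total 402671; standard divisor 402671/49 ≈ 8217.776.
Standard quotas: Delta 10.5126, Beta 11.7246, Alpha 6.7756, Zeta 7.7078, Eta 4.6948, Epsilon 7.5847.
Lower quotas: Delta 10, Beta 11, Alpha 6, Zeta 7, Eta 4, Epsilon 7 (sum 45, leaving 4 seats).
Remainders in descending order: Alpha 0.7756, Beta 0.7246, Zeta 0.7078, Eta 0.6948, Epsilon 0.5847, Delta 0.5126.
The surplus seats go to Alpha, Beta, Zeta, Eta.

Delta 10, Beta 12, Alpha 7, Zeta 8, Eta 5, Epsilon 7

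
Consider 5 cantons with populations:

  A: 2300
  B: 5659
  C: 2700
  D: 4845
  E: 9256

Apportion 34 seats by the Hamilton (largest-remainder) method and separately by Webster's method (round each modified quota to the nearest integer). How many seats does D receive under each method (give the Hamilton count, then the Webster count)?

Hamilton: A 3, B 8, C 4, D 6, E 13.
Webster: A 3, B 8, C 4, D 7, E 12.
D gets 6 under Hamilton and 7 under Webster.

6 and 7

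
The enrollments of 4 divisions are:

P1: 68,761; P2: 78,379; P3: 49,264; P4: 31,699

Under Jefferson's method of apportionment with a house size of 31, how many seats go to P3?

Standard divisor 228103/31 ≈ 7358.161; standard quotas: P1 9.345, P2 10.652, P3 6.695, P4 4.308.
Rounding down gives 9, 10, 6, 4 = 29 seats, so the divisor must be adjusted.
With modified divisor 7000: modified quotas P1 9.823, P2 11.197, P3 7.038, P4 4.528.
Rounding down: P1 9, P2 11, P3 7, P4 4 (total 31).
P3 receives 7.

7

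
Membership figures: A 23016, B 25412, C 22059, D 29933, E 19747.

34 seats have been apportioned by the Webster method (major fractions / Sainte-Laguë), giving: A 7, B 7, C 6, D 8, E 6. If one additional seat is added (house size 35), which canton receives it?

D

Priority for the next seat is population ÷ (current seats + 0.5).
Priorities: A 3068.800, B 3388.267, C 3393.692, D 3521.529, E 3038.000.
Highest priority: D.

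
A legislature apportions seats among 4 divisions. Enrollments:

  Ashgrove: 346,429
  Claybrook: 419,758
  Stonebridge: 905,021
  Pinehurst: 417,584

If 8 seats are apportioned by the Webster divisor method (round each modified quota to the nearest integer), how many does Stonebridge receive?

Standard divisor 2088792/8 ≈ 261099; standard quotas: Ashgrove 1.327, Claybrook 1.608, Stonebridge 3.466, Pinehurst 1.599.
Rounding to the nearest integer gives Ashgrove 1, Claybrook 2, Stonebridge 3, Pinehurst 2 — total 8, matching the house size, so no adjustment is needed.
Stonebridge receives 3.

3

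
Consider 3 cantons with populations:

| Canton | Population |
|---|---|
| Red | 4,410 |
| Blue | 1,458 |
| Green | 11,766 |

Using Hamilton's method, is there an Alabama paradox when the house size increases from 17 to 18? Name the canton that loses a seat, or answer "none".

At 17 seats: Red 4, Blue 2, Green 11.
At 18 seats: Red 5, Blue 1, Green 12.
Blue drops from 2 to 1.

Blue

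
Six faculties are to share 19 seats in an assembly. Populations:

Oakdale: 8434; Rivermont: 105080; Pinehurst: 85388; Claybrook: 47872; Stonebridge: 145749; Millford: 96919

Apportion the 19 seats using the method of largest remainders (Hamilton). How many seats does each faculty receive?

Oakdale 0; Rivermont 4; Pinehurst 3; Claybrook 2; Stonebridge 6; Millford 4

Total 489442; standard divisor 489442/19 ≈ 25760.105.
Standard quotas: Oakdale 0.3274, Rivermont 4.0792, Pinehurst 3.3147, Claybrook 1.8584, Stonebridge 5.6579, Millford 3.7624.
Lower quotas: Oakdale 0, Rivermont 4, Pinehurst 3, Claybrook 1, Stonebridge 5, Millford 3 (sum 16, leaving 3 seats).
Remainders in descending order: Claybrook 0.8584, Millford 0.7624, Stonebridge 0.6579, Oakdale 0.3274, Pinehurst 0.3147, Rivermont 0.0792.
The surplus seats go to Claybrook, Millford, Stonebridge.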